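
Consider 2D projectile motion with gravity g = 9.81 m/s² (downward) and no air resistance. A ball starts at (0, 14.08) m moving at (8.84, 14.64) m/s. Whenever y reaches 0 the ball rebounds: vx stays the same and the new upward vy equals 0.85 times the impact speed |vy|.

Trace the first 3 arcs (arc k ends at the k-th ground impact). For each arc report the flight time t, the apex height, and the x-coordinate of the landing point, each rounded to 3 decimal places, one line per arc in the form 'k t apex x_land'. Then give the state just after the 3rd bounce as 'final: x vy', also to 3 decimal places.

1 3.750 25.004 33.151
2 3.838 18.065 67.082
3 3.263 13.052 95.922
final: 95.922 13.602

Arc 1: start y=14.080, vy=14.640 → t=3.750, apex=25.004, x_land=33.151, impact vy=-22.149
  bounce: vy ← 0.85·22.149 = 18.827
Arc 2: start y=0.000, vy=18.827 → t=3.838, apex=18.065, x_land=67.082, impact vy=-18.827
  bounce: vy ← 0.85·18.827 = 16.003
Arc 3: start y=0.000, vy=16.003 → t=3.263, apex=13.052, x_land=95.922, impact vy=-16.003
  bounce: vy ← 0.85·16.003 = 13.602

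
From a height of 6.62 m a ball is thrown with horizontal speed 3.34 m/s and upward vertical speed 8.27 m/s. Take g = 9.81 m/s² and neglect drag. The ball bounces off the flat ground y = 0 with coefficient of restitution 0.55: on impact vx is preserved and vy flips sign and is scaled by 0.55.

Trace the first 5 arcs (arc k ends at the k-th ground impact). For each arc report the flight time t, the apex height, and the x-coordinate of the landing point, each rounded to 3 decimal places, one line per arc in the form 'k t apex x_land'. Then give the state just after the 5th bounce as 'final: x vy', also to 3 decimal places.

1 2.278 10.106 7.610
2 1.579 3.057 12.883
3 0.868 0.925 15.784
4 0.478 0.280 17.379
5 0.263 0.085 18.257
final: 18.257 0.709

Arc 1: start y=6.620, vy=8.270 → t=2.278, apex=10.106, x_land=7.610, impact vy=-14.081
  bounce: vy ← 0.55·14.081 = 7.745
Arc 2: start y=0.000, vy=7.745 → t=1.579, apex=3.057, x_land=12.883, impact vy=-7.745
  bounce: vy ← 0.55·7.745 = 4.260
Arc 3: start y=0.000, vy=4.260 → t=0.868, apex=0.925, x_land=15.784, impact vy=-4.260
  bounce: vy ← 0.55·4.260 = 2.343
Arc 4: start y=0.000, vy=2.343 → t=0.478, apex=0.280, x_land=17.379, impact vy=-2.343
  bounce: vy ← 0.55·2.343 = 1.289
Arc 5: start y=0.000, vy=1.289 → t=0.263, apex=0.085, x_land=18.257, impact vy=-1.289
  bounce: vy ← 0.55·1.289 = 0.709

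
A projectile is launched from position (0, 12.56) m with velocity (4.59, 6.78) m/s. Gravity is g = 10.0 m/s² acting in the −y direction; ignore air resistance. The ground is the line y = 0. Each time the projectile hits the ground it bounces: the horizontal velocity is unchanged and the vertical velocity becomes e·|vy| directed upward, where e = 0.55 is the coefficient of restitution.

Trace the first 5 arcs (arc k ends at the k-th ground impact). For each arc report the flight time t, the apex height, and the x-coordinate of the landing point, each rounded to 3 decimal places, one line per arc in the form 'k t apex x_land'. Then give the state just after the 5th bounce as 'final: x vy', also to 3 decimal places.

Arc 1: start y=12.560, vy=6.780 → t=2.402, apex=14.858, x_land=11.025, impact vy=-17.239
  bounce: vy ← 0.55·17.239 = 9.481
Arc 2: start y=0.000, vy=9.481 → t=1.896, apex=4.495, x_land=19.728, impact vy=-9.481
  bounce: vy ← 0.55·9.481 = 5.215
Arc 3: start y=0.000, vy=5.215 → t=1.043, apex=1.360, x_land=24.515, impact vy=-5.215
  bounce: vy ← 0.55·5.215 = 2.868
Arc 4: start y=0.000, vy=2.868 → t=0.574, apex=0.411, x_land=27.148, impact vy=-2.868
  bounce: vy ← 0.55·2.868 = 1.577
Arc 5: start y=0.000, vy=1.577 → t=0.315, apex=0.124, x_land=28.596, impact vy=-1.577
  bounce: vy ← 0.55·1.577 = 0.868

1 2.402 14.858 11.025
2 1.896 4.495 19.728
3 1.043 1.360 24.515
4 0.574 0.411 27.148
5 0.315 0.124 28.596
final: 28.596 0.868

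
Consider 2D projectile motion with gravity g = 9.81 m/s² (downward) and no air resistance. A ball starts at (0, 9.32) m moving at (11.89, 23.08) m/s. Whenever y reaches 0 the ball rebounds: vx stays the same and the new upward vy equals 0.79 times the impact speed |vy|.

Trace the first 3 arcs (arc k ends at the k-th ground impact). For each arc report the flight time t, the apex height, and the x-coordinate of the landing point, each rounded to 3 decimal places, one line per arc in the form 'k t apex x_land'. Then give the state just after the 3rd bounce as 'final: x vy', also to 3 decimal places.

Arc 1: start y=9.320, vy=23.080 → t=5.079, apex=36.470, x_land=60.395, impact vy=-26.750
  bounce: vy ← 0.79·26.750 = 21.132
Arc 2: start y=0.000, vy=21.132 → t=4.308, apex=22.761, x_land=111.621, impact vy=-21.132
  bounce: vy ← 0.79·21.132 = 16.694
Arc 3: start y=0.000, vy=16.694 → t=3.404, apex=14.205, x_land=152.089, impact vy=-16.694
  bounce: vy ← 0.79·16.694 = 13.189

1 5.079 36.470 60.395
2 4.308 22.761 111.621
3 3.404 14.205 152.089
final: 152.089 13.189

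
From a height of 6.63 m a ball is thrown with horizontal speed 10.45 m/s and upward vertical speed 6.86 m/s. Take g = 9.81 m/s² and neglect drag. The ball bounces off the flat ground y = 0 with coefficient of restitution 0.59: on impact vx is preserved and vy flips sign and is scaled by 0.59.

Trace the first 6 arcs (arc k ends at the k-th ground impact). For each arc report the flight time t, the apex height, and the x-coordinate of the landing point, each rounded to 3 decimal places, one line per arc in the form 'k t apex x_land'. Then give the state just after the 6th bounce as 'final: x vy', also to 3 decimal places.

Arc 1: start y=6.630, vy=6.860 → t=2.056, apex=9.029, x_land=21.485, impact vy=-13.309
  bounce: vy ← 0.59·13.309 = 7.853
Arc 2: start y=0.000, vy=7.853 → t=1.601, apex=3.143, x_land=38.215, impact vy=-7.853
  bounce: vy ← 0.59·7.853 = 4.633
Arc 3: start y=0.000, vy=4.633 → t=0.945, apex=1.094, x_land=48.085, impact vy=-4.633
  bounce: vy ← 0.59·4.633 = 2.733
Arc 4: start y=0.000, vy=2.733 → t=0.557, apex=0.381, x_land=53.909, impact vy=-2.733
  bounce: vy ← 0.59·2.733 = 1.613
Arc 5: start y=0.000, vy=1.613 → t=0.329, apex=0.133, x_land=57.345, impact vy=-1.613
  bounce: vy ← 0.59·1.613 = 0.952
Arc 6: start y=0.000, vy=0.952 → t=0.194, apex=0.046, x_land=59.372, impact vy=-0.952
  bounce: vy ← 0.59·0.952 = 0.561

1 2.056 9.029 21.485
2 1.601 3.143 38.215
3 0.945 1.094 48.085
4 0.557 0.381 53.909
5 0.329 0.133 57.345
6 0.194 0.046 59.372
final: 59.372 0.561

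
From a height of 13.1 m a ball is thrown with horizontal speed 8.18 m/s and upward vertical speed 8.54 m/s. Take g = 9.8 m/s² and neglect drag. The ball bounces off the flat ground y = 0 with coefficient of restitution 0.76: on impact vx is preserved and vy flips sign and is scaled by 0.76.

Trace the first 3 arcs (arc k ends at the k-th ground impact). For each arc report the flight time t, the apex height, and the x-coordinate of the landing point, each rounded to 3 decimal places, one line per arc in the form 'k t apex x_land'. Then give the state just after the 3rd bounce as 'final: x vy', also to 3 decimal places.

1 2.724 16.821 22.284
2 2.816 9.716 45.321
3 2.140 5.612 62.829
final: 62.829 7.971

Arc 1: start y=13.100, vy=8.540 → t=2.724, apex=16.821, x_land=22.284, impact vy=-18.157
  bounce: vy ← 0.76·18.157 = 13.800
Arc 2: start y=0.000, vy=13.800 → t=2.816, apex=9.716, x_land=45.321, impact vy=-13.800
  bounce: vy ← 0.76·13.800 = 10.488
Arc 3: start y=0.000, vy=10.488 → t=2.140, apex=5.612, x_land=62.829, impact vy=-10.488
  bounce: vy ← 0.76·10.488 = 7.971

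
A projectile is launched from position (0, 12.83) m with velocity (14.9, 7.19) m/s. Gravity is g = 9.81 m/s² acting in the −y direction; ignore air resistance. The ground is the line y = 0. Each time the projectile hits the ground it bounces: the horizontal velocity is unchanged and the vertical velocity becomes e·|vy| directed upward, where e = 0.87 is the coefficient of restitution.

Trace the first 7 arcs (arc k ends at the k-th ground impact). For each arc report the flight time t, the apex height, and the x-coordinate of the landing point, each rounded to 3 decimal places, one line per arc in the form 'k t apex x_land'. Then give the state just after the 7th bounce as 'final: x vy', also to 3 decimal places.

1 2.509 15.465 37.378
2 3.090 11.705 83.413
3 2.688 8.860 123.463
4 2.339 6.706 158.307
5 2.035 5.076 188.621
6 1.770 3.842 214.995
7 1.540 2.908 237.940
final: 237.940 6.571

Arc 1: start y=12.830, vy=7.190 → t=2.509, apex=15.465, x_land=37.378, impact vy=-17.419
  bounce: vy ← 0.87·17.419 = 15.155
Arc 2: start y=0.000, vy=15.155 → t=3.090, apex=11.705, x_land=83.413, impact vy=-15.155
  bounce: vy ← 0.87·15.155 = 13.184
Arc 3: start y=0.000, vy=13.184 → t=2.688, apex=8.860, x_land=123.463, impact vy=-13.184
  bounce: vy ← 0.87·13.184 = 11.470
Arc 4: start y=0.000, vy=11.470 → t=2.339, apex=6.706, x_land=158.307, impact vy=-11.470
  bounce: vy ← 0.87·11.470 = 9.979
Arc 5: start y=0.000, vy=9.979 → t=2.035, apex=5.076, x_land=188.621, impact vy=-9.979
  bounce: vy ← 0.87·9.979 = 8.682
Arc 6: start y=0.000, vy=8.682 → t=1.770, apex=3.842, x_land=214.995, impact vy=-8.682
  bounce: vy ← 0.87·8.682 = 7.553
Arc 7: start y=0.000, vy=7.553 → t=1.540, apex=2.908, x_land=237.940, impact vy=-7.553
  bounce: vy ← 0.87·7.553 = 6.571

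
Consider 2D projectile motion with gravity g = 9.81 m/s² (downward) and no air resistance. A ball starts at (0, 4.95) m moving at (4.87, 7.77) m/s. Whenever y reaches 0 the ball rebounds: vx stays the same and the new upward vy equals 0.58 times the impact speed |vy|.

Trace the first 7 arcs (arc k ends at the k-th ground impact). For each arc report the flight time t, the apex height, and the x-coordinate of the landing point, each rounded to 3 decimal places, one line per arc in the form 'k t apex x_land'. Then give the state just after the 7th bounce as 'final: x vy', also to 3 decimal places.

1 2.071 8.027 10.087
2 1.484 2.700 17.314
3 0.861 0.908 21.506
4 0.499 0.306 23.937
5 0.290 0.103 25.347
6 0.168 0.035 26.165
7 0.097 0.012 26.639
final: 26.639 0.277

Arc 1: start y=4.950, vy=7.770 → t=2.071, apex=8.027, x_land=10.087, impact vy=-12.550
  bounce: vy ← 0.58·12.550 = 7.279
Arc 2: start y=0.000, vy=7.279 → t=1.484, apex=2.700, x_land=17.314, impact vy=-7.279
  bounce: vy ← 0.58·7.279 = 4.222
Arc 3: start y=0.000, vy=4.222 → t=0.861, apex=0.908, x_land=21.506, impact vy=-4.222
  bounce: vy ← 0.58·4.222 = 2.449
Arc 4: start y=0.000, vy=2.449 → t=0.499, apex=0.306, x_land=23.937, impact vy=-2.449
  bounce: vy ← 0.58·2.449 = 1.420
Arc 5: start y=0.000, vy=1.420 → t=0.290, apex=0.103, x_land=25.347, impact vy=-1.420
  bounce: vy ← 0.58·1.420 = 0.824
Arc 6: start y=0.000, vy=0.824 → t=0.168, apex=0.035, x_land=26.165, impact vy=-0.824
  bounce: vy ← 0.58·0.824 = 0.478
Arc 7: start y=0.000, vy=0.478 → t=0.097, apex=0.012, x_land=26.639, impact vy=-0.478
  bounce: vy ← 0.58·0.478 = 0.277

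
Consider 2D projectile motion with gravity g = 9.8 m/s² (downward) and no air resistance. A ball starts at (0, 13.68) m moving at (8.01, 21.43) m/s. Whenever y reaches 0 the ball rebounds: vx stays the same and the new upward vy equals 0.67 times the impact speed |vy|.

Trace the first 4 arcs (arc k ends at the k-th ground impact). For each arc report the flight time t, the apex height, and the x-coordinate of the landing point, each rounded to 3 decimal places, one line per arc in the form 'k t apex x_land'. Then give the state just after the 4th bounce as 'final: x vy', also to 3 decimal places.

Arc 1: start y=13.680, vy=21.430 → t=4.939, apex=37.111, x_land=39.559, impact vy=-26.970
  bounce: vy ← 0.67·26.970 = 18.070
Arc 2: start y=0.000, vy=18.070 → t=3.688, apex=16.659, x_land=69.098, impact vy=-18.070
  bounce: vy ← 0.67·18.070 = 12.107
Arc 3: start y=0.000, vy=12.107 → t=2.471, apex=7.478, x_land=88.889, impact vy=-12.107
  bounce: vy ← 0.67·12.107 = 8.112
Arc 4: start y=0.000, vy=8.112 → t=1.655, apex=3.357, x_land=102.149, impact vy=-8.112
  bounce: vy ← 0.67·8.112 = 5.435

1 4.939 37.111 39.559
2 3.688 16.659 69.098
3 2.471 7.478 88.889
4 1.655 3.357 102.149
final: 102.149 5.435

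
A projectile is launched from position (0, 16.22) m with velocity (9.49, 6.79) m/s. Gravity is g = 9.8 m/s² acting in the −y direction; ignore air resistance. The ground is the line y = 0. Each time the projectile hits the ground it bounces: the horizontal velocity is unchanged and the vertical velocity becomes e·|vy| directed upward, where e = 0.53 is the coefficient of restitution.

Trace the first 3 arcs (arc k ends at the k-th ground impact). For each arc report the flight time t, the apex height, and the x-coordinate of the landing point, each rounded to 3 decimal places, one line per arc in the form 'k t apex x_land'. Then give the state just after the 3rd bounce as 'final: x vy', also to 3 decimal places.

1 2.640 18.572 25.051
2 2.064 5.217 44.635
3 1.094 1.465 55.015
final: 55.015 2.840

Arc 1: start y=16.220, vy=6.790 → t=2.640, apex=18.572, x_land=25.051, impact vy=-19.079
  bounce: vy ← 0.53·19.079 = 10.112
Arc 2: start y=0.000, vy=10.112 → t=2.064, apex=5.217, x_land=44.635, impact vy=-10.112
  bounce: vy ← 0.53·10.112 = 5.359
Arc 3: start y=0.000, vy=5.359 → t=1.094, apex=1.465, x_land=55.015, impact vy=-5.359
  bounce: vy ← 0.53·5.359 = 2.840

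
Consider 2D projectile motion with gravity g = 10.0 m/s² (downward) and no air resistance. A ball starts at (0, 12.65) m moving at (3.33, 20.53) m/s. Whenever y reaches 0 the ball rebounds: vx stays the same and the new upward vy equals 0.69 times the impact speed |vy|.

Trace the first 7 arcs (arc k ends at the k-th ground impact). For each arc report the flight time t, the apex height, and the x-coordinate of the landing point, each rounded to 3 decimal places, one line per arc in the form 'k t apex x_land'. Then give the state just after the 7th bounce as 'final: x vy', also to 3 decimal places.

1 4.650 33.724 15.485
2 3.584 16.056 27.419
3 2.473 7.644 35.654
4 1.706 3.639 41.336
5 1.177 1.733 45.257
6 0.812 0.825 47.962
7 0.561 0.393 49.829
final: 49.829 1.934

Arc 1: start y=12.650, vy=20.530 → t=4.650, apex=33.724, x_land=15.485, impact vy=-25.971
  bounce: vy ← 0.69·25.971 = 17.920
Arc 2: start y=0.000, vy=17.920 → t=3.584, apex=16.056, x_land=27.419, impact vy=-17.920
  bounce: vy ← 0.69·17.920 = 12.365
Arc 3: start y=0.000, vy=12.365 → t=2.473, apex=7.644, x_land=35.654, impact vy=-12.365
  bounce: vy ← 0.69·12.365 = 8.532
Arc 4: start y=0.000, vy=8.532 → t=1.706, apex=3.639, x_land=41.336, impact vy=-8.532
  bounce: vy ← 0.69·8.532 = 5.887
Arc 5: start y=0.000, vy=5.887 → t=1.177, apex=1.733, x_land=45.257, impact vy=-5.887
  bounce: vy ← 0.69·5.887 = 4.062
Arc 6: start y=0.000, vy=4.062 → t=0.812, apex=0.825, x_land=47.962, impact vy=-4.062
  bounce: vy ← 0.69·4.062 = 2.803
Arc 7: start y=0.000, vy=2.803 → t=0.561, apex=0.393, x_land=49.829, impact vy=-2.803
  bounce: vy ← 0.69·2.803 = 1.934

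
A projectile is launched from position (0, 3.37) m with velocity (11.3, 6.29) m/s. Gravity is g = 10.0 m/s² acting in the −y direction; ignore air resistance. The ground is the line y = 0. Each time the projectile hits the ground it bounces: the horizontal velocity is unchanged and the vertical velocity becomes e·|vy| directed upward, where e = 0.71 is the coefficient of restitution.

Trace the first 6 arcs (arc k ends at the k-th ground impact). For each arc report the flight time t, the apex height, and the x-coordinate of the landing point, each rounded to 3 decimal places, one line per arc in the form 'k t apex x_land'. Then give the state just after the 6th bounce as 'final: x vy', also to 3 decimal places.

Arc 1: start y=3.370, vy=6.290 → t=1.663, apex=5.348, x_land=18.795, impact vy=-10.342
  bounce: vy ← 0.71·10.342 = 7.343
Arc 2: start y=0.000, vy=7.343 → t=1.469, apex=2.696, x_land=35.390, impact vy=-7.343
  bounce: vy ← 0.71·7.343 = 5.214
Arc 3: start y=0.000, vy=5.214 → t=1.043, apex=1.359, x_land=47.173, impact vy=-5.214
  bounce: vy ← 0.71·5.214 = 3.702
Arc 4: start y=0.000, vy=3.702 → t=0.740, apex=0.685, x_land=55.538, impact vy=-3.702
  bounce: vy ← 0.71·3.702 = 2.628
Arc 5: start y=0.000, vy=2.628 → t=0.526, apex=0.345, x_land=61.478, impact vy=-2.628
  bounce: vy ← 0.71·2.628 = 1.866
Arc 6: start y=0.000, vy=1.866 → t=0.373, apex=0.174, x_land=65.695, impact vy=-1.866
  bounce: vy ← 0.71·1.866 = 1.325

1 1.663 5.348 18.795
2 1.469 2.696 35.390
3 1.043 1.359 47.173
4 0.740 0.685 55.538
5 0.526 0.345 61.478
6 0.373 0.174 65.695
final: 65.695 1.325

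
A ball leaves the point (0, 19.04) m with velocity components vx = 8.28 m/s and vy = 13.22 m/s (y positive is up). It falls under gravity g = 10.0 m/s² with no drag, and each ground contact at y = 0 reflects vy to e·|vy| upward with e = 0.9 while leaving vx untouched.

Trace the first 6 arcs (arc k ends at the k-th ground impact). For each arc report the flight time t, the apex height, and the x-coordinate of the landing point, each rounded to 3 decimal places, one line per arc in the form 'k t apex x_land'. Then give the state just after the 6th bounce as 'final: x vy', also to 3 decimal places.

Arc 1: start y=19.040, vy=13.220 → t=3.679, apex=27.778, x_land=30.463, impact vy=-23.570
  bounce: vy ← 0.9·23.570 = 21.213
Arc 2: start y=0.000, vy=21.213 → t=4.243, apex=22.501, x_land=65.592, impact vy=-21.213
  bounce: vy ← 0.9·21.213 = 19.092
Arc 3: start y=0.000, vy=19.092 → t=3.818, apex=18.225, x_land=97.209, impact vy=-19.092
  bounce: vy ← 0.9·19.092 = 17.183
Arc 4: start y=0.000, vy=17.183 → t=3.437, apex=14.763, x_land=125.663, impact vy=-17.183
  bounce: vy ← 0.9·17.183 = 15.465
Arc 5: start y=0.000, vy=15.465 → t=3.093, apex=11.958, x_land=151.273, impact vy=-15.465
  bounce: vy ← 0.9·15.465 = 13.918
Arc 6: start y=0.000, vy=13.918 → t=2.784, apex=9.686, x_land=174.321, impact vy=-13.918
  bounce: vy ← 0.9·13.918 = 12.526

1 3.679 27.778 30.463
2 4.243 22.501 65.592
3 3.818 18.225 97.209
4 3.437 14.763 125.663
5 3.093 11.958 151.273
6 2.784 9.686 174.321
final: 174.321 12.526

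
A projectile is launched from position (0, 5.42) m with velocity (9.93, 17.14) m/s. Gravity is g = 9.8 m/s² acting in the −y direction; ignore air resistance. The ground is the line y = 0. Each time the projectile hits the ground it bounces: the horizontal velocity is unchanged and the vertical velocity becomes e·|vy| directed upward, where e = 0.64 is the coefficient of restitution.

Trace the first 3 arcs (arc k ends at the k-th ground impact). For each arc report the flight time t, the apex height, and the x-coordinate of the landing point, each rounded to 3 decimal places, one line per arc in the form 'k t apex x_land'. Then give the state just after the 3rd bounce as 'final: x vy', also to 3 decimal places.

Arc 1: start y=5.420, vy=17.140 → t=3.790, apex=20.409, x_land=37.633, impact vy=-20.000
  bounce: vy ← 0.64·20.000 = 12.800
Arc 2: start y=0.000, vy=12.800 → t=2.612, apex=8.359, x_land=63.573, impact vy=-12.800
  bounce: vy ← 0.64·12.800 = 8.192
Arc 3: start y=0.000, vy=8.192 → t=1.672, apex=3.424, x_land=80.175, impact vy=-8.192
  bounce: vy ← 0.64·8.192 = 5.243

1 3.790 20.409 37.633
2 2.612 8.359 63.573
3 1.672 3.424 80.175
final: 80.175 5.243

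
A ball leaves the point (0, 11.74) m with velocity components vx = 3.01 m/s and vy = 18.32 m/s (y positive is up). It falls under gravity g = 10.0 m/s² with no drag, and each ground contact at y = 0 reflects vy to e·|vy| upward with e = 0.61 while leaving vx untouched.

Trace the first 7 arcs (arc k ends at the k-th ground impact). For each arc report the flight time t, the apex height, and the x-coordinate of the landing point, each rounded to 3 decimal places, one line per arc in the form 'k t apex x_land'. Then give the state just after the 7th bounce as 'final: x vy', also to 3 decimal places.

Arc 1: start y=11.740, vy=18.320 → t=4.220, apex=28.521, x_land=12.703, impact vy=-23.884
  bounce: vy ← 0.61·23.884 = 14.569
Arc 2: start y=0.000, vy=14.569 → t=2.914, apex=10.613, x_land=21.474, impact vy=-14.569
  bounce: vy ← 0.61·14.569 = 8.887
Arc 3: start y=0.000, vy=8.887 → t=1.777, apex=3.949, x_land=26.824, impact vy=-8.887
  bounce: vy ← 0.61·8.887 = 5.421
Arc 4: start y=0.000, vy=5.421 → t=1.084, apex=1.469, x_land=30.087, impact vy=-5.421
  bounce: vy ← 0.61·5.421 = 3.307
Arc 5: start y=0.000, vy=3.307 → t=0.661, apex=0.547, x_land=32.078, impact vy=-3.307
  bounce: vy ← 0.61·3.307 = 2.017
Arc 6: start y=0.000, vy=2.017 → t=0.403, apex=0.203, x_land=33.292, impact vy=-2.017
  bounce: vy ← 0.61·2.017 = 1.230
Arc 7: start y=0.000, vy=1.230 → t=0.246, apex=0.076, x_land=34.033, impact vy=-1.230
  bounce: vy ← 0.61·1.230 = 0.751

1 4.220 28.521 12.703
2 2.914 10.613 21.474
3 1.777 3.949 26.824
4 1.084 1.469 30.087
5 0.661 0.547 32.078
6 0.403 0.203 33.292
7 0.246 0.076 34.033
final: 34.033 0.751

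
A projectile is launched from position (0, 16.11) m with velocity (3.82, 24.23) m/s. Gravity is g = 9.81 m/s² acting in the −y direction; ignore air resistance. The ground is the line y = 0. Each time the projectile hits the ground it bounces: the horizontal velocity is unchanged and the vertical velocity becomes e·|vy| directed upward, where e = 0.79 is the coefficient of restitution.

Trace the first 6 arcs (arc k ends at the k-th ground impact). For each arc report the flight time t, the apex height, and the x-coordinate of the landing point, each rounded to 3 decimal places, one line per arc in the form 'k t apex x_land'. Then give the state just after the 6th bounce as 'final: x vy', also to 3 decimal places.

1 5.533 46.033 21.138
2 4.840 28.729 39.628
3 3.824 17.930 54.235
4 3.021 11.190 65.774
5 2.386 6.984 74.891
6 1.885 4.359 82.092
final: 82.092 7.305

Arc 1: start y=16.110, vy=24.230 → t=5.533, apex=46.033, x_land=21.138, impact vy=-30.053
  bounce: vy ← 0.79·30.053 = 23.742
Arc 2: start y=0.000, vy=23.742 → t=4.840, apex=28.729, x_land=39.628, impact vy=-23.742
  bounce: vy ← 0.79·23.742 = 18.756
Arc 3: start y=0.000, vy=18.756 → t=3.824, apex=17.930, x_land=54.235, impact vy=-18.756
  bounce: vy ← 0.79·18.756 = 14.817
Arc 4: start y=0.000, vy=14.817 → t=3.021, apex=11.190, x_land=65.774, impact vy=-14.817
  bounce: vy ← 0.79·14.817 = 11.706
Arc 5: start y=0.000, vy=11.706 → t=2.386, apex=6.984, x_land=74.891, impact vy=-11.706
  bounce: vy ← 0.79·11.706 = 9.247
Arc 6: start y=0.000, vy=9.247 → t=1.885, apex=4.359, x_land=82.092, impact vy=-9.247
  bounce: vy ← 0.79·9.247 = 7.305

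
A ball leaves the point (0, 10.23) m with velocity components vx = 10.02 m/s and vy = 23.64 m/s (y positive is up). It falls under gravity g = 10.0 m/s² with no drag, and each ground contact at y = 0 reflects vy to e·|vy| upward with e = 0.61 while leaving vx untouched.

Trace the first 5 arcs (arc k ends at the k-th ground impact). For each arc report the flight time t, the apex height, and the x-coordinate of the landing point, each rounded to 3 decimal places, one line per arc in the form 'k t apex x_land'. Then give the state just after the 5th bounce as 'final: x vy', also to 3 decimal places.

1 5.127 38.172 51.373
2 3.371 14.204 85.150
3 2.056 5.285 105.754
4 1.254 1.967 118.322
5 0.765 0.732 125.989
final: 125.989 2.334

Arc 1: start y=10.230, vy=23.640 → t=5.127, apex=38.172, x_land=51.373, impact vy=-27.631
  bounce: vy ← 0.61·27.631 = 16.855
Arc 2: start y=0.000, vy=16.855 → t=3.371, apex=14.204, x_land=85.150, impact vy=-16.855
  bounce: vy ← 0.61·16.855 = 10.281
Arc 3: start y=0.000, vy=10.281 → t=2.056, apex=5.285, x_land=105.754, impact vy=-10.281
  bounce: vy ← 0.61·10.281 = 6.272
Arc 4: start y=0.000, vy=6.272 → t=1.254, apex=1.967, x_land=118.322, impact vy=-6.272
  bounce: vy ← 0.61·6.272 = 3.826
Arc 5: start y=0.000, vy=3.826 → t=0.765, apex=0.732, x_land=125.989, impact vy=-3.826
  bounce: vy ← 0.61·3.826 = 2.334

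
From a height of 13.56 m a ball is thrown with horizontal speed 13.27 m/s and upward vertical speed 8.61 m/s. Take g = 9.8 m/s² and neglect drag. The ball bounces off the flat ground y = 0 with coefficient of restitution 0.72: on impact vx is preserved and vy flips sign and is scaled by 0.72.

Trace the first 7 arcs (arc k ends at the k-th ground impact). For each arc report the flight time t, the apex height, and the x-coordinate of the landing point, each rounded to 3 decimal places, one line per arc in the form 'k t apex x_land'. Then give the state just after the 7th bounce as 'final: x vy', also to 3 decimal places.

Arc 1: start y=13.560, vy=8.610 → t=2.760, apex=17.342, x_land=36.623, impact vy=-18.437
  bounce: vy ← 0.72·18.437 = 13.274
Arc 2: start y=0.000, vy=13.274 → t=2.709, apex=8.990, x_land=72.572, impact vy=-13.274
  bounce: vy ← 0.72·13.274 = 9.558
Arc 3: start y=0.000, vy=9.558 → t=1.951, apex=4.661, x_land=98.456, impact vy=-9.558
  bounce: vy ← 0.72·9.558 = 6.881
Arc 4: start y=0.000, vy=6.881 → t=1.404, apex=2.416, x_land=117.092, impact vy=-6.881
  bounce: vy ← 0.72·6.881 = 4.955
Arc 5: start y=0.000, vy=4.955 → t=1.011, apex=1.252, x_land=130.510, impact vy=-4.955
  bounce: vy ← 0.72·4.955 = 3.567
Arc 6: start y=0.000, vy=3.567 → t=0.728, apex=0.649, x_land=140.171, impact vy=-3.567
  bounce: vy ← 0.72·3.567 = 2.568
Arc 7: start y=0.000, vy=2.568 → t=0.524, apex=0.337, x_land=147.126, impact vy=-2.568
  bounce: vy ← 0.72·2.568 = 1.849

1 2.760 17.342 36.623
2 2.709 8.990 72.572
3 1.951 4.661 98.456
4 1.404 2.416 117.092
5 1.011 1.252 130.510
6 0.728 0.649 140.171
7 0.524 0.337 147.126
final: 147.126 1.849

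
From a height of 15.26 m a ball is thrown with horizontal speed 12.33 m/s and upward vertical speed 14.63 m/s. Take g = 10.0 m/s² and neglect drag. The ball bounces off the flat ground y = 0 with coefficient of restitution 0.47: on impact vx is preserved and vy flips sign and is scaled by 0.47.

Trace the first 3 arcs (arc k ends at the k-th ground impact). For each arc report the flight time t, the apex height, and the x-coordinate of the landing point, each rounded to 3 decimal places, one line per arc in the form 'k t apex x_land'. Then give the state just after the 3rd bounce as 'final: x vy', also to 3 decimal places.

Arc 1: start y=15.260, vy=14.630 → t=3.742, apex=25.962, x_land=46.135, impact vy=-22.787
  bounce: vy ← 0.47·22.787 = 10.710
Arc 2: start y=0.000, vy=10.710 → t=2.142, apex=5.735, x_land=72.545, impact vy=-10.710
  bounce: vy ← 0.47·10.710 = 5.034
Arc 3: start y=0.000, vy=5.034 → t=1.007, apex=1.267, x_land=84.958, impact vy=-5.034
  bounce: vy ← 0.47·5.034 = 2.366

1 3.742 25.962 46.135
2 2.142 5.735 72.545
3 1.007 1.267 84.958
final: 84.958 2.366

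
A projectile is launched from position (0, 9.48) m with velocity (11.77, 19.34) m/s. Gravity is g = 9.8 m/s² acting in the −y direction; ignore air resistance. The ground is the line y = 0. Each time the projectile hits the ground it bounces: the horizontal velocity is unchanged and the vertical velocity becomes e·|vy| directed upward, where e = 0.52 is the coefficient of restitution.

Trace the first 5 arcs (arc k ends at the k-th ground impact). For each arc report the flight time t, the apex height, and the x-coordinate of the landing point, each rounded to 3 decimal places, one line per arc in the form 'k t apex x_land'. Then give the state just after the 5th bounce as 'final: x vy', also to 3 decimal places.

Arc 1: start y=9.480, vy=19.340 → t=4.388, apex=28.563, x_land=51.645, impact vy=-23.661
  bounce: vy ← 0.52·23.661 = 12.304
Arc 2: start y=0.000, vy=12.304 → t=2.511, apex=7.724, x_land=81.199, impact vy=-12.304
  bounce: vy ← 0.52·12.304 = 6.398
Arc 3: start y=0.000, vy=6.398 → t=1.306, apex=2.088, x_land=96.567, impact vy=-6.398
  bounce: vy ← 0.52·6.398 = 3.327
Arc 4: start y=0.000, vy=3.327 → t=0.679, apex=0.565, x_land=104.559, impact vy=-3.327
  bounce: vy ← 0.52·3.327 = 1.730
Arc 5: start y=0.000, vy=1.730 → t=0.353, apex=0.153, x_land=108.714, impact vy=-1.730
  bounce: vy ← 0.52·1.730 = 0.900

1 4.388 28.563 51.645
2 2.511 7.724 81.199
3 1.306 2.088 96.567
4 0.679 0.565 104.559
5 0.353 0.153 108.714
final: 108.714 0.900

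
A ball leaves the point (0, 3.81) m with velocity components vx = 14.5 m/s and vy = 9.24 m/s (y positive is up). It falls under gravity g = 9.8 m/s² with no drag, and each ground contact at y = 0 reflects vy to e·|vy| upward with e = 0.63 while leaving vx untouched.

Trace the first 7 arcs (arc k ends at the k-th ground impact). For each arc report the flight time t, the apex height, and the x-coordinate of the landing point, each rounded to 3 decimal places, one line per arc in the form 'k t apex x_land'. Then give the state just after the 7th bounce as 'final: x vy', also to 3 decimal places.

Arc 1: start y=3.810, vy=9.240 → t=2.234, apex=8.166, x_land=32.390, impact vy=-12.651
  bounce: vy ← 0.63·12.651 = 7.970
Arc 2: start y=0.000, vy=7.970 → t=1.627, apex=3.241, x_land=55.976, impact vy=-7.970
  bounce: vy ← 0.63·7.970 = 5.021
Arc 3: start y=0.000, vy=5.021 → t=1.025, apex=1.286, x_land=70.834, impact vy=-5.021
  bounce: vy ← 0.63·5.021 = 3.163
Arc 4: start y=0.000, vy=3.163 → t=0.646, apex=0.511, x_land=80.196, impact vy=-3.163
  bounce: vy ← 0.63·3.163 = 1.993
Arc 5: start y=0.000, vy=1.993 → t=0.407, apex=0.203, x_land=86.093, impact vy=-1.993
  bounce: vy ← 0.63·1.993 = 1.256
Arc 6: start y=0.000, vy=1.256 → t=0.256, apex=0.080, x_land=89.808, impact vy=-1.256
  bounce: vy ← 0.63·1.256 = 0.791
Arc 7: start y=0.000, vy=0.791 → t=0.161, apex=0.032, x_land=92.149, impact vy=-0.791
  bounce: vy ← 0.63·0.791 = 0.498

1 2.234 8.166 32.390
2 1.627 3.241 55.976
3 1.025 1.286 70.834
4 0.646 0.511 80.196
5 0.407 0.203 86.093
6 0.256 0.080 89.808
7 0.161 0.032 92.149
final: 92.149 0.498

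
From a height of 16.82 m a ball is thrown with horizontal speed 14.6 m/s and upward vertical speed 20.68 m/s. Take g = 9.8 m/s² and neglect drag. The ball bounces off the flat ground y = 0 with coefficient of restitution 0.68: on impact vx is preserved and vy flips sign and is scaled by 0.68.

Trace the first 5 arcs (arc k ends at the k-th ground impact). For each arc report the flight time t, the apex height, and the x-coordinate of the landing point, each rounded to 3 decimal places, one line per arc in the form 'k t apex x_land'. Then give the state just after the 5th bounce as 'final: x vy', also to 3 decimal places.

Arc 1: start y=16.820, vy=20.680 → t=4.918, apex=38.640, x_land=71.808, impact vy=-27.520
  bounce: vy ← 0.68·27.520 = 18.713
Arc 2: start y=0.000, vy=18.713 → t=3.819, apex=17.867, x_land=127.566, impact vy=-18.713
  bounce: vy ← 0.68·18.713 = 12.725
Arc 3: start y=0.000, vy=12.725 → t=2.597, apex=8.262, x_land=165.482, impact vy=-12.725
  bounce: vy ← 0.68·12.725 = 8.653
Arc 4: start y=0.000, vy=8.653 → t=1.766, apex=3.820, x_land=191.264, impact vy=-8.653
  bounce: vy ← 0.68·8.653 = 5.884
Arc 5: start y=0.000, vy=5.884 → t=1.201, apex=1.766, x_land=208.797, impact vy=-5.884
  bounce: vy ← 0.68·5.884 = 4.001

1 4.918 38.640 71.808
2 3.819 17.867 127.566
3 2.597 8.262 165.482
4 1.766 3.820 191.264
5 1.201 1.766 208.797
final: 208.797 4.001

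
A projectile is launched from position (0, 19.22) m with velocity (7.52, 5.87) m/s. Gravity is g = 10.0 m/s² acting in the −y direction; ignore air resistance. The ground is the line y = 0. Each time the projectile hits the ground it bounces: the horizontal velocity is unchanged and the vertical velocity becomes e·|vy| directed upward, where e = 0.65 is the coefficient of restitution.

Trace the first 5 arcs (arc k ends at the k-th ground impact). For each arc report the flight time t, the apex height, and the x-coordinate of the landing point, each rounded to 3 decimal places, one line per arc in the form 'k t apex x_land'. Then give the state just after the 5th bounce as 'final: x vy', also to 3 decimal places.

1 2.634 20.943 19.805
2 2.661 8.848 39.812
3 1.729 3.738 52.817
4 1.124 1.579 61.270
5 0.731 0.667 66.765
final: 66.765 2.375

Arc 1: start y=19.220, vy=5.870 → t=2.634, apex=20.943, x_land=19.805, impact vy=-20.466
  bounce: vy ← 0.65·20.466 = 13.303
Arc 2: start y=0.000, vy=13.303 → t=2.661, apex=8.848, x_land=39.812, impact vy=-13.303
  bounce: vy ← 0.65·13.303 = 8.647
Arc 3: start y=0.000, vy=8.647 → t=1.729, apex=3.738, x_land=52.817, impact vy=-8.647
  bounce: vy ← 0.65·8.647 = 5.620
Arc 4: start y=0.000, vy=5.620 → t=1.124, apex=1.579, x_land=61.270, impact vy=-5.620
  bounce: vy ← 0.65·5.620 = 3.653
Arc 5: start y=0.000, vy=3.653 → t=0.731, apex=0.667, x_land=66.765, impact vy=-3.653
  bounce: vy ← 0.65·3.653 = 2.375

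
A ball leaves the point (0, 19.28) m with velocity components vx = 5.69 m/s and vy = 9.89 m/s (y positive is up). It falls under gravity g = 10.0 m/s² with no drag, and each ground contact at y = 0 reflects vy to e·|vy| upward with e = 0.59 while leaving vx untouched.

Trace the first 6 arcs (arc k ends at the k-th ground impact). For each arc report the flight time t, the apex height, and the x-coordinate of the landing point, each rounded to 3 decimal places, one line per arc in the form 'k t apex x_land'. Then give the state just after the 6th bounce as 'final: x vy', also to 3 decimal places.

1 3.188 24.171 18.138
2 2.594 8.414 32.900
3 1.531 2.929 41.610
4 0.903 1.020 46.749
5 0.533 0.355 49.780
6 0.314 0.124 51.569
final: 51.569 0.927

Arc 1: start y=19.280, vy=9.890 → t=3.188, apex=24.171, x_land=18.138, impact vy=-21.987
  bounce: vy ← 0.59·21.987 = 12.972
Arc 2: start y=0.000, vy=12.972 → t=2.594, apex=8.414, x_land=32.900, impact vy=-12.972
  bounce: vy ← 0.59·12.972 = 7.654
Arc 3: start y=0.000, vy=7.654 → t=1.531, apex=2.929, x_land=41.610, impact vy=-7.654
  bounce: vy ← 0.59·7.654 = 4.516
Arc 4: start y=0.000, vy=4.516 → t=0.903, apex=1.020, x_land=46.749, impact vy=-4.516
  bounce: vy ← 0.59·4.516 = 2.664
Arc 5: start y=0.000, vy=2.664 → t=0.533, apex=0.355, x_land=49.780, impact vy=-2.664
  bounce: vy ← 0.59·2.664 = 1.572
Arc 6: start y=0.000, vy=1.572 → t=0.314, apex=0.124, x_land=51.569, impact vy=-1.572
  bounce: vy ← 0.59·1.572 = 0.927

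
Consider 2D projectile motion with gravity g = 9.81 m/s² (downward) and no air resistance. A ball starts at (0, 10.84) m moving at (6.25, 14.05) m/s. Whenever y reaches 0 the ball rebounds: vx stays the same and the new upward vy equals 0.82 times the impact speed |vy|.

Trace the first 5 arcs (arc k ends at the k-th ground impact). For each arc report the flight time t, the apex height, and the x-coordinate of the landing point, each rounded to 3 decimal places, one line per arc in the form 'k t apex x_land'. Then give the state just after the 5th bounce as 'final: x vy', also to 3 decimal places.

1 3.496 20.901 21.853
2 3.385 14.054 43.012
3 2.776 9.450 60.362
4 2.276 6.354 74.589
5 1.867 4.273 86.255
final: 86.255 7.508

Arc 1: start y=10.840, vy=14.050 → t=3.496, apex=20.901, x_land=21.853, impact vy=-20.251
  bounce: vy ← 0.82·20.251 = 16.605
Arc 2: start y=0.000, vy=16.605 → t=3.385, apex=14.054, x_land=43.012, impact vy=-16.605
  bounce: vy ← 0.82·16.605 = 13.616
Arc 3: start y=0.000, vy=13.616 → t=2.776, apex=9.450, x_land=60.362, impact vy=-13.616
  bounce: vy ← 0.82·13.616 = 11.165
Arc 4: start y=0.000, vy=11.165 → t=2.276, apex=6.354, x_land=74.589, impact vy=-11.165
  bounce: vy ← 0.82·11.165 = 9.156
Arc 5: start y=0.000, vy=9.156 → t=1.867, apex=4.273, x_land=86.255, impact vy=-9.156
  bounce: vy ← 0.82·9.156 = 7.508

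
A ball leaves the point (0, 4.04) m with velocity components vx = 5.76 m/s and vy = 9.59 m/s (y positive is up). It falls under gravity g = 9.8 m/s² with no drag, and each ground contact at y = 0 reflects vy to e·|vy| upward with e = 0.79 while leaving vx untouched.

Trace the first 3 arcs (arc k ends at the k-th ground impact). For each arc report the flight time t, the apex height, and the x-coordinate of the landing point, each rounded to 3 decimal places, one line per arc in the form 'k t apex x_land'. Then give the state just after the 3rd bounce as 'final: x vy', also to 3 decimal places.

1 2.314 8.732 13.326
2 2.109 5.450 25.475
3 1.666 3.401 35.073
final: 35.073 6.450

Arc 1: start y=4.040, vy=9.590 → t=2.314, apex=8.732, x_land=13.326, impact vy=-13.083
  bounce: vy ← 0.79·13.083 = 10.335
Arc 2: start y=0.000, vy=10.335 → t=2.109, apex=5.450, x_land=25.475, impact vy=-10.335
  bounce: vy ← 0.79·10.335 = 8.165
Arc 3: start y=0.000, vy=8.165 → t=1.666, apex=3.401, x_land=35.073, impact vy=-8.165
  bounce: vy ← 0.79·8.165 = 6.450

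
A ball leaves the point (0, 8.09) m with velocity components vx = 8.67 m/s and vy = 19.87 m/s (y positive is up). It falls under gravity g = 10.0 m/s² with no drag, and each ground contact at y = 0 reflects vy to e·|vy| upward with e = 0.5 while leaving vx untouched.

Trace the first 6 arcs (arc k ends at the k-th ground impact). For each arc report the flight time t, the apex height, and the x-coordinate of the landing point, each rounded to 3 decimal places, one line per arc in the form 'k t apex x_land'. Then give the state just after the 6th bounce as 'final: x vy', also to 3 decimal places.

1 4.346 27.831 37.682
2 2.359 6.958 58.137
3 1.180 1.739 68.365
4 0.590 0.435 73.478
5 0.295 0.109 76.035
6 0.147 0.027 77.314
final: 77.314 0.369

Arc 1: start y=8.090, vy=19.870 → t=4.346, apex=27.831, x_land=37.682, impact vy=-23.593
  bounce: vy ← 0.5·23.593 = 11.796
Arc 2: start y=0.000, vy=11.796 → t=2.359, apex=6.958, x_land=58.137, impact vy=-11.796
  bounce: vy ← 0.5·11.796 = 5.898
Arc 3: start y=0.000, vy=5.898 → t=1.180, apex=1.739, x_land=68.365, impact vy=-5.898
  bounce: vy ← 0.5·5.898 = 2.949
Arc 4: start y=0.000, vy=2.949 → t=0.590, apex=0.435, x_land=73.478, impact vy=-2.949
  bounce: vy ← 0.5·2.949 = 1.475
Arc 5: start y=0.000, vy=1.475 → t=0.295, apex=0.109, x_land=76.035, impact vy=-1.475
  bounce: vy ← 0.5·1.475 = 0.737
Arc 6: start y=0.000, vy=0.737 → t=0.147, apex=0.027, x_land=77.314, impact vy=-0.737
  bounce: vy ← 0.5·0.737 = 0.369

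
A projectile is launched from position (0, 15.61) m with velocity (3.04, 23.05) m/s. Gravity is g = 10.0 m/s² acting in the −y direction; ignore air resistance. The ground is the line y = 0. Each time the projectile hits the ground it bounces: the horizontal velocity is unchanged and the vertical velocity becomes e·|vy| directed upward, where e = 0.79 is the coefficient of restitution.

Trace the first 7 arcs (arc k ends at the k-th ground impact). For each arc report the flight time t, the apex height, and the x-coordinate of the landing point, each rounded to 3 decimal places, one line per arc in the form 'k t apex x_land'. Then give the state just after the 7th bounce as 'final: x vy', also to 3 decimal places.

1 5.209 42.175 15.836
2 4.589 26.321 29.786
3 3.625 16.427 40.807
4 2.864 10.252 49.513
5 2.262 6.398 56.391
6 1.787 3.993 61.824
7 1.412 2.492 66.117
final: 66.117 5.577

Arc 1: start y=15.610, vy=23.050 → t=5.209, apex=42.175, x_land=15.836, impact vy=-29.043
  bounce: vy ← 0.79·29.043 = 22.944
Arc 2: start y=0.000, vy=22.944 → t=4.589, apex=26.321, x_land=29.786, impact vy=-22.944
  bounce: vy ← 0.79·22.944 = 18.126
Arc 3: start y=0.000, vy=18.126 → t=3.625, apex=16.427, x_land=40.807, impact vy=-18.126
  bounce: vy ← 0.79·18.126 = 14.319
Arc 4: start y=0.000, vy=14.319 → t=2.864, apex=10.252, x_land=49.513, impact vy=-14.319
  bounce: vy ← 0.79·14.319 = 11.312
Arc 5: start y=0.000, vy=11.312 → t=2.262, apex=6.398, x_land=56.391, impact vy=-11.312
  bounce: vy ← 0.79·11.312 = 8.937
Arc 6: start y=0.000, vy=8.937 → t=1.787, apex=3.993, x_land=61.824, impact vy=-8.937
  bounce: vy ← 0.79·8.937 = 7.060
Arc 7: start y=0.000, vy=7.060 → t=1.412, apex=2.492, x_land=66.117, impact vy=-7.060
  bounce: vy ← 0.79·7.060 = 5.577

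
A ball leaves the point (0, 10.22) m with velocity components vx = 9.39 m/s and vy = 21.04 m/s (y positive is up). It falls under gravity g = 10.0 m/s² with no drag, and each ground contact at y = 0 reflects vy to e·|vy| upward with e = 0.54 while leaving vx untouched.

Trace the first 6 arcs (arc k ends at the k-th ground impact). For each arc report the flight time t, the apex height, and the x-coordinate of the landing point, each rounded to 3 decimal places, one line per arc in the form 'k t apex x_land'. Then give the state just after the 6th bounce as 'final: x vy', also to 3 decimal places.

Arc 1: start y=10.220, vy=21.040 → t=4.648, apex=32.354, x_land=43.643, impact vy=-25.438
  bounce: vy ← 0.54·25.438 = 13.736
Arc 2: start y=0.000, vy=13.736 → t=2.747, apex=9.434, x_land=69.440, impact vy=-13.736
  bounce: vy ← 0.54·13.736 = 7.418
Arc 3: start y=0.000, vy=7.418 → t=1.484, apex=2.751, x_land=83.370, impact vy=-7.418
  bounce: vy ← 0.54·7.418 = 4.006
Arc 4: start y=0.000, vy=4.006 → t=0.801, apex=0.802, x_land=90.892, impact vy=-4.006
  bounce: vy ← 0.54·4.006 = 2.163
Arc 5: start y=0.000, vy=2.163 → t=0.433, apex=0.234, x_land=94.954, impact vy=-2.163
  bounce: vy ← 0.54·2.163 = 1.168
Arc 6: start y=0.000, vy=1.168 → t=0.234, apex=0.068, x_land=97.148, impact vy=-1.168
  bounce: vy ← 0.54·1.168 = 0.631

1 4.648 32.354 43.643
2 2.747 9.434 69.440
3 1.484 2.751 83.370
4 0.801 0.802 90.892
5 0.433 0.234 94.954
6 0.234 0.068 97.148
final: 97.148 0.631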